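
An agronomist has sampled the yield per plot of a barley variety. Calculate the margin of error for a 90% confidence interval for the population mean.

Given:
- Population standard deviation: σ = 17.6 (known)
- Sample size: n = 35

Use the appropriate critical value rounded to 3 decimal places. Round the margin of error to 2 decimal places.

The population standard deviation σ is known, so use the z-interval margin of error formula.

For 90% confidence, z* = 1.645 (from standard normal table)

Margin of error formula for z-interval: E = z* × σ/√n

E = 1.645 × 17.6/√35
  = 1.645 × 2.974943
  = 4.8938

Rounded to 2 decimal places:

4.89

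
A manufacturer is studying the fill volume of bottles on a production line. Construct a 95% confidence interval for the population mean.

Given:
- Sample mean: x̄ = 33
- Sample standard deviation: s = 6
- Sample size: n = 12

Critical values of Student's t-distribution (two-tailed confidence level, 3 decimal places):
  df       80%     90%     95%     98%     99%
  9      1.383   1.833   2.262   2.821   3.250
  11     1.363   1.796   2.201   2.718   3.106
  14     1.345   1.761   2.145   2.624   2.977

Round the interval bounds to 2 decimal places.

The population standard deviation σ is unknown (only the sample standard deviation s is given), so use a t-interval with df = n - 1 = 12 - 1 = 11.

For 95% confidence with df = 11, t* = 2.201 (from t-table)

Standard error: SE = s/√n = 6/√12 = 1.732051

Margin of error: E = t* × SE = 2.201 × 1.732051 = 3.8122

T-interval: x̄ ± E = 33 ± 3.8122 = (29.1878, 36.8122)

Rounded to 2 decimal places:

(29.19, 36.81)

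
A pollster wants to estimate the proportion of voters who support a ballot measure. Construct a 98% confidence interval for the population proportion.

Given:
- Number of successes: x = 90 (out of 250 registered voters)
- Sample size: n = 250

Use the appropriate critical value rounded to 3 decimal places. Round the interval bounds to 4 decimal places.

Sample proportion: p̂ = 90/250 = 0.360000

Check conditions for normal approximation:
  np̂ = 90 ≥ 10 ✓
  n(1-p̂) = 160 ≥ 10 ✓

The sample is large enough, so use a z-interval (normal approximation) for the proportion.

For 98% confidence, z* = 2.326 (from standard normal table)

Standard error: SE = √(p̂(1-p̂)/n) = √(0.360000×0.640000/250) = 0.03035787

Margin of error: E = z* × SE = 2.326 × 0.03035787 = 0.070612

Z-interval: p̂ ± E = 0.360000 ± 0.070612 = (0.289388, 0.430612)

Rounded to 4 decimal places:

(0.2894, 0.4306)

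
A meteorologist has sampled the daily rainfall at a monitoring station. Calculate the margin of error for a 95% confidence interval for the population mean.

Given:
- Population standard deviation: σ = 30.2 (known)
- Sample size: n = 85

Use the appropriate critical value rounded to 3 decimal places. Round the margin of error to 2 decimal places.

The population standard deviation σ is known, so use the z-interval margin of error formula.

For 95% confidence, z* = 1.96 (from standard normal table)

Margin of error formula for z-interval: E = z* × σ/√n

E = 1.96 × 30.2/√85
  = 1.96 × 3.275650
  = 6.4203

Rounded to 2 decimal places:

6.42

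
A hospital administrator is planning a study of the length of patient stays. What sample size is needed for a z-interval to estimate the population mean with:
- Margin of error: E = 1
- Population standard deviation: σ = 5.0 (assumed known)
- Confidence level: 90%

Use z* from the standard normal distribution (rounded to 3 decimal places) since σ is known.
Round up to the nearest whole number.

Using z* since population σ is known (z-interval formula).

For 90% confidence, z* = 1.645 (from standard normal table)

Sample size formula for z-interval: n = (z*σ/E)²

n = (1.645 × 5.0 / 1)²
  = (8.225000)²
  = 67.6506

Round up to the nearest whole number: n = 68

68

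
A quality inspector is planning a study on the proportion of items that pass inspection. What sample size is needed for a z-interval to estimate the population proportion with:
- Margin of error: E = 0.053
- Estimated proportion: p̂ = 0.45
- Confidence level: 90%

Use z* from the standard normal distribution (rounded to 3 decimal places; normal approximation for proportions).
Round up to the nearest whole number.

Using z* for proportion z-interval (normal approximation).

For 90% confidence, z* = 1.645 (from standard normal table)

Sample size formula for proportion z-interval: n = z*²p̂(1-p̂)/E²

n = 1.645² × 0.45 × 0.55 / 0.053²
  = 2.706025 × 0.2475 / 0.002809
  = 238.4269

Round up to the nearest whole number: n = 239

239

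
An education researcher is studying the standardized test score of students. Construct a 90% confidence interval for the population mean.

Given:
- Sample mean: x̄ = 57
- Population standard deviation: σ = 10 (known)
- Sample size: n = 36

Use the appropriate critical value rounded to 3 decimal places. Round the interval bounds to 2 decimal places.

The population standard deviation σ is known, so use a z-interval (standard normal critical value).

For 90% confidence, z* = 1.645 (from standard normal table)

Standard error: SE = σ/√n = 10/√36 = 1.666667

Margin of error: E = z* × SE = 1.645 × 1.666667 = 2.7417

Z-interval: x̄ ± E = 57 ± 2.7417 = (54.2583, 59.7417)

Rounded to 2 decimal places:

(54.26, 59.74)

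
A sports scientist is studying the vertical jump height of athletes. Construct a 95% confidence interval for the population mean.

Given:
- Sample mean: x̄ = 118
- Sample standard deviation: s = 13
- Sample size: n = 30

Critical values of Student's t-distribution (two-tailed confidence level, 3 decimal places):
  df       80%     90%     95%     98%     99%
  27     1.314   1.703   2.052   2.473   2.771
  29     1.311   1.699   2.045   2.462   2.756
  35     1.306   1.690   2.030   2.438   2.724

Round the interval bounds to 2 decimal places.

The population standard deviation σ is unknown (only the sample standard deviation s is given), so use a t-interval with df = n - 1 = 30 - 1 = 29.

For 95% confidence with df = 29, t* = 2.045 (from t-table)

Standard error: SE = s/√n = 13/√30 = 2.373464

Margin of error: E = t* × SE = 2.045 × 2.373464 = 4.8537

T-interval: x̄ ± E = 118 ± 4.8537 = (113.1463, 122.8537)

Rounded to 2 decimal places:

(113.15, 122.85)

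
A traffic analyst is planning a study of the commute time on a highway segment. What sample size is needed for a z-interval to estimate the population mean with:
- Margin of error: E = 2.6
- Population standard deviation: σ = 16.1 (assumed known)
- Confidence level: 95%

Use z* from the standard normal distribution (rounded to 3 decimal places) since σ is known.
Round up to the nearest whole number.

Using z* since population σ is known (z-interval formula).

For 95% confidence, z* = 1.96 (from standard normal table)

Sample size formula for z-interval: n = (z*σ/E)²

n = (1.96 × 16.1 / 2.6)²
  = (12.136923)²
  = 147.3049

Round up to the nearest whole number: n = 148

148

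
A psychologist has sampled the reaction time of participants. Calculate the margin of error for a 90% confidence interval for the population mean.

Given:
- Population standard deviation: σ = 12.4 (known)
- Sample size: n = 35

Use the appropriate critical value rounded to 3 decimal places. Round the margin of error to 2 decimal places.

The population standard deviation σ is known, so use the z-interval margin of error formula.

For 90% confidence, z* = 1.645 (from standard normal table)

Margin of error formula for z-interval: E = z* × σ/√n

E = 1.645 × 12.4/√35
  = 1.645 × 2.095983
  = 3.4479

Rounded to 2 decimal places:

3.45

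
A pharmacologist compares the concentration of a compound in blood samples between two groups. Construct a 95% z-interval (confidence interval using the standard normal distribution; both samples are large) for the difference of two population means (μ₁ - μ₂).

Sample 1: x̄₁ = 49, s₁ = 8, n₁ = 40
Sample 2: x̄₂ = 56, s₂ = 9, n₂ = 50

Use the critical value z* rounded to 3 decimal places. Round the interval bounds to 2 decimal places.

Both samples are large (n₁ = 40 ≥ 30, n₂ = 50 ≥ 30), so a z-interval for the difference of means applies.

Point estimate: x̄₁ - x̄₂ = 49 - 56 = -7

Standard error: SE = √(s₁²/n₁ + s₂²/n₂)
= √(8²/40 + 9²/50)
= √(1.600000 + 1.620000)
= 1.794436

For 95% confidence, z* = 1.96 (from standard normal table)
Margin of error: E = z* × SE = 1.96 × 1.794436 = 3.5171

Z-interval: (x̄₁ - x̄₂) ± E = -7 ± 3.5171 = (-10.5171, -3.4829)

Rounded to 2 decimal places:

(-10.52, -3.48)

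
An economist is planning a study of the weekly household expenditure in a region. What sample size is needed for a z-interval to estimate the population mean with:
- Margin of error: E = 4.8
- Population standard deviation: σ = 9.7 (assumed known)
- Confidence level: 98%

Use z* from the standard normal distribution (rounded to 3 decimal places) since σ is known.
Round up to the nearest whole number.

Using z* since population σ is known (z-interval formula).

For 98% confidence, z* = 2.326 (from standard normal table)

Sample size formula for z-interval: n = (z*σ/E)²

n = (2.326 × 9.7 / 4.8)²
  = (4.700458)²
  = 22.0943

Round up to the nearest whole number: n = 23

23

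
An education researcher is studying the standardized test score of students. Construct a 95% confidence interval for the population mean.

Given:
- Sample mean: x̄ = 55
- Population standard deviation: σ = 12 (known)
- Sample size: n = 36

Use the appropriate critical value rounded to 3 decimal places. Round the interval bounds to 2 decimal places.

The population standard deviation σ is known, so use a z-interval (standard normal critical value).

For 95% confidence, z* = 1.96 (from standard normal table)

Standard error: SE = σ/√n = 12/√36 = 2.000000

Margin of error: E = z* × SE = 1.96 × 2.000000 = 3.9200

Z-interval: x̄ ± E = 55 ± 3.9200 = (51.0800, 58.9200)

Rounded to 2 decimal places:

(51.08, 58.92)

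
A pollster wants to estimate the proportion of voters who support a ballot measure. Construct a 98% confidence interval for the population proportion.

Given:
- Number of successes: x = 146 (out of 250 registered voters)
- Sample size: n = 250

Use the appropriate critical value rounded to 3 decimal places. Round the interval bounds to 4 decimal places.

Sample proportion: p̂ = 146/250 = 0.584000

Check conditions for normal approximation:
  np̂ = 146 ≥ 10 ✓
  n(1-p̂) = 104 ≥ 10 ✓

The sample is large enough, so use a z-interval (normal approximation) for the proportion.

For 98% confidence, z* = 2.326 (from standard normal table)

Standard error: SE = √(p̂(1-p̂)/n) = √(0.584000×0.416000/250) = 0.03117332

Margin of error: E = z* × SE = 2.326 × 0.03117332 = 0.072509

Z-interval: p̂ ± E = 0.584000 ± 0.072509 = (0.511491, 0.656509)

Rounded to 4 decimal places:

(0.5115, 0.6565)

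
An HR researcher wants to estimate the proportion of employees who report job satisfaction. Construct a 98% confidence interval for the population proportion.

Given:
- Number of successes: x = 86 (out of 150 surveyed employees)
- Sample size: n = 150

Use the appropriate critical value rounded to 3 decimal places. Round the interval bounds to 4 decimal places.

Sample proportion: p̂ = 86/150 = 0.573333

Check conditions for normal approximation:
  np̂ = 86 ≥ 10 ✓
  n(1-p̂) = 64 ≥ 10 ✓

The sample is large enough, so use a z-interval (normal approximation) for the proportion.

For 98% confidence, z* = 2.326 (from standard normal table)

Standard error: SE = √(p̂(1-p̂)/n) = √(0.573333×0.426667/150) = 0.04038335

Margin of error: E = z* × SE = 2.326 × 0.04038335 = 0.093932

Z-interval: p̂ ± E = 0.573333 ± 0.093932 = (0.479402, 0.667265)

Rounded to 4 decimal places:

(0.4794, 0.6673)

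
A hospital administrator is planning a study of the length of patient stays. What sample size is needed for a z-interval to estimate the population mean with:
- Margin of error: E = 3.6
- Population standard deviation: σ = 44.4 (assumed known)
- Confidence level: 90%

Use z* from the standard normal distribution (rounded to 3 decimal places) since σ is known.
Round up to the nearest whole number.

Using z* since population σ is known (z-interval formula).

For 90% confidence, z* = 1.645 (from standard normal table)

Sample size formula for z-interval: n = (z*σ/E)²

n = (1.645 × 44.4 / 3.6)²
  = (20.288333)²
  = 411.6165

Round up to the nearest whole number: n = 412

412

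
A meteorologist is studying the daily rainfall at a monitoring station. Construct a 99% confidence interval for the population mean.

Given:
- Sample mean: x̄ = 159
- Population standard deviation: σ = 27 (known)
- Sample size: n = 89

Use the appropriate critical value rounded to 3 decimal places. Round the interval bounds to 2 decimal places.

The population standard deviation σ is known, so use a z-interval (standard normal critical value).

For 99% confidence, z* = 2.576 (from standard normal table)

Standard error: SE = σ/√n = 27/√89 = 2.861994

Margin of error: E = z* × SE = 2.576 × 2.861994 = 7.3725

Z-interval: x̄ ± E = 159 ± 7.3725 = (151.6275, 166.3725)

Rounded to 2 decimal places:

(151.63, 166.37)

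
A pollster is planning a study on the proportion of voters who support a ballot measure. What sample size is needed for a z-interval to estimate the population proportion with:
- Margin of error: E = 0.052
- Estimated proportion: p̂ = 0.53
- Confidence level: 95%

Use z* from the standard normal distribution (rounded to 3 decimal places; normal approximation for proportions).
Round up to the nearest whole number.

Using z* for proportion z-interval (normal approximation).

For 95% confidence, z* = 1.96 (from standard normal table)

Sample size formula for proportion z-interval: n = z*²p̂(1-p̂)/E²

n = 1.96² × 0.53 × 0.47 / 0.052²
  = 3.8416 × 0.2491 / 0.002704
  = 353.8989

Round up to the nearest whole number: n = 354

354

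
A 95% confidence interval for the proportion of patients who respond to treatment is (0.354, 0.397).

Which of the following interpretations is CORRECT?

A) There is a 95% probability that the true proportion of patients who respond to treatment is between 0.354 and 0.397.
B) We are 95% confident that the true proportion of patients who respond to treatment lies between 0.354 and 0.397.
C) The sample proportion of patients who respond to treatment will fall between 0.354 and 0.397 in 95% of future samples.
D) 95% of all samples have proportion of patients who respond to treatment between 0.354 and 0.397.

A confidence interval represents our confidence in the procedure, not a probability statement about the parameter.

Key concept: If we repeated this sampling process many times and computed a 95% CI each time, about 95% of those intervals would contain the true population parameter.

For this specific interval (0.354, 0.397):
- Midpoint (point estimate): 0.3755
- Margin of error: 0.0215

The correct interpretation is the one stating confidence that the true parameter lies in the interval — option B.

B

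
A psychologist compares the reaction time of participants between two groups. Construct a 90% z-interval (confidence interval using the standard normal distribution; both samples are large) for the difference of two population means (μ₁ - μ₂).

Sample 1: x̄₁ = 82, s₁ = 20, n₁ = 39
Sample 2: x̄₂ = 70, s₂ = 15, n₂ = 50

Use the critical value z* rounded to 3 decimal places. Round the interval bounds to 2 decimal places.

Both samples are large (n₁ = 39 ≥ 30, n₂ = 50 ≥ 30), so a z-interval for the difference of means applies.

Point estimate: x̄₁ - x̄₂ = 82 - 70 = 12

Standard error: SE = √(s₁²/n₁ + s₂²/n₂)
= √(20²/39 + 15²/50)
= √(10.256410 + 4.500000)
= 3.841407

For 90% confidence, z* = 1.645 (from standard normal table)
Margin of error: E = z* × SE = 1.645 × 3.841407 = 6.3191

Z-interval: (x̄₁ - x̄₂) ± E = 12 ± 6.3191 = (5.6809, 18.3191)

Rounded to 2 decimal places:

(5.68, 18.32)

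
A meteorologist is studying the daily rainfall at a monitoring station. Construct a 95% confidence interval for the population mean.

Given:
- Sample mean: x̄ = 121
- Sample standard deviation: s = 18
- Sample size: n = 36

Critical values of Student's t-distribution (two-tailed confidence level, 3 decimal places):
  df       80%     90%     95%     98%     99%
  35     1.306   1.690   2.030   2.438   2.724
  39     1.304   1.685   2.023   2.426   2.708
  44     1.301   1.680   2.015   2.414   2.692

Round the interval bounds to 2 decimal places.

The population standard deviation σ is unknown (only the sample standard deviation s is given), so use a t-interval with df = n - 1 = 36 - 1 = 35.

For 95% confidence with df = 35, t* = 2.030 (from t-table)

Standard error: SE = s/√n = 18/√36 = 3.000000

Margin of error: E = t* × SE = 2.030 × 3.000000 = 6.0900

T-interval: x̄ ± E = 121 ± 6.0900 = (114.9100, 127.0900)

Rounded to 2 decimal places:

(114.91, 127.09)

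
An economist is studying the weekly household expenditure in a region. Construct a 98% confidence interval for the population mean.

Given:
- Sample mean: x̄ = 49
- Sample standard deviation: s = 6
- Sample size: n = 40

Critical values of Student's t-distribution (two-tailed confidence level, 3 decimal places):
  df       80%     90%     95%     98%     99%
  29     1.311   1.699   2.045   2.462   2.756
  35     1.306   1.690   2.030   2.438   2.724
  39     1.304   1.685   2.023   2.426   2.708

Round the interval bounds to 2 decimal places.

The population standard deviation σ is unknown (only the sample standard deviation s is given), so use a t-interval with df = n - 1 = 40 - 1 = 39.

For 98% confidence with df = 39, t* = 2.426 (from t-table)

Standard error: SE = s/√n = 6/√40 = 0.948683

Margin of error: E = t* × SE = 2.426 × 0.948683 = 2.3015

T-interval: x̄ ± E = 49 ± 2.3015 = (46.6985, 51.3015)

Rounded to 2 decimal places:

(46.70, 51.30)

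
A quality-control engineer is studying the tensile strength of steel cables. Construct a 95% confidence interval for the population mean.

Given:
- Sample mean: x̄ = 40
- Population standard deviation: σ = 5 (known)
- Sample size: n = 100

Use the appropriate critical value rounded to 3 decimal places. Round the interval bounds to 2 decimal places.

The population standard deviation σ is known, so use a z-interval (standard normal critical value).

For 95% confidence, z* = 1.96 (from standard normal table)

Standard error: SE = σ/√n = 5/√100 = 0.500000

Margin of error: E = z* × SE = 1.96 × 0.500000 = 0.9800

Z-interval: x̄ ± E = 40 ± 0.9800 = (39.0200, 40.9800)

Rounded to 2 decimal places:

(39.02, 40.98)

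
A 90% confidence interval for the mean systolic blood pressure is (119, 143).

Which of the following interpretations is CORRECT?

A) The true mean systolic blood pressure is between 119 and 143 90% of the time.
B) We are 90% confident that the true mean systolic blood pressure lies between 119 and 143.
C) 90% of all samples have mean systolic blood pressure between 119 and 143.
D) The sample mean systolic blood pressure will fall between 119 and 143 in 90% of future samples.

A confidence interval represents our confidence in the procedure, not a probability statement about the parameter.

Key concept: If we repeated this sampling process many times and computed a 90% CI each time, about 90% of those intervals would contain the true population parameter.

For this specific interval (119, 143):
- Midpoint (point estimate): 131
- Margin of error: 12

The correct interpretation is the one stating confidence that the true parameter lies in the interval — option B.

B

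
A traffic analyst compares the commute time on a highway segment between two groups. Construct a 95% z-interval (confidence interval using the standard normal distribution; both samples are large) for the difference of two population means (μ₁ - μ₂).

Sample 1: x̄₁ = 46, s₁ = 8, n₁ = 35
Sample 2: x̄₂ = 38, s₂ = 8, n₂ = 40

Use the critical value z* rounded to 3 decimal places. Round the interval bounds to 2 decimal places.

Both samples are large (n₁ = 35 ≥ 30, n₂ = 40 ≥ 30), so a z-interval for the difference of means applies.

Point estimate: x̄₁ - x̄₂ = 46 - 38 = 8

Standard error: SE = √(s₁²/n₁ + s₂²/n₂)
= √(8²/35 + 8²/40)
= √(1.828571 + 1.600000)
= 1.851640

For 95% confidence, z* = 1.96 (from standard normal table)
Margin of error: E = z* × SE = 1.96 × 1.851640 = 3.6292

Z-interval: (x̄₁ - x̄₂) ± E = 8 ± 3.6292 = (4.3708, 11.6292)

Rounded to 2 decimal places:

(4.37, 11.63)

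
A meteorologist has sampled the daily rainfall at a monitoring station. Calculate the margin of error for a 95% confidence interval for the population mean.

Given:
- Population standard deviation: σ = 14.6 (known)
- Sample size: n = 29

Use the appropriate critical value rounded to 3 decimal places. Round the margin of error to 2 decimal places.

The population standard deviation σ is known, so use the z-interval margin of error formula.

For 95% confidence, z* = 1.96 (from standard normal table)

Margin of error formula for z-interval: E = z* × σ/√n

E = 1.96 × 14.6/√29
  = 1.96 × 2.711152
  = 5.3139

Rounded to 2 decimal places:

5.31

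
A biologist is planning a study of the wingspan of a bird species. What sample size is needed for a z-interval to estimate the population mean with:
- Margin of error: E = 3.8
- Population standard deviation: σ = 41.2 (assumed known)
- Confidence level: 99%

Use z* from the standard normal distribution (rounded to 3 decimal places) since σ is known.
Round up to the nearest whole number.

Using z* since population σ is known (z-interval formula).

For 99% confidence, z* = 2.576 (from standard normal table)

Sample size formula for z-interval: n = (z*σ/E)²

n = (2.576 × 41.2 / 3.8)²
  = (27.929263)²
  = 780.0437

Round up to the nearest whole number: n = 781

781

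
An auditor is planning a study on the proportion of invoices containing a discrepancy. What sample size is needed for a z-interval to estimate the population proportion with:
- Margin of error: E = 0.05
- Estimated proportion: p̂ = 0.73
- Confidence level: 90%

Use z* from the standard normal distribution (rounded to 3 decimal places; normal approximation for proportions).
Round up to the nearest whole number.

Using z* for proportion z-interval (normal approximation).

For 90% confidence, z* = 1.645 (from standard normal table)

Sample size formula for proportion z-interval: n = z*²p̂(1-p̂)/E²

n = 1.645² × 0.73 × 0.27 / 0.05²
  = 2.706025 × 0.1971 / 0.0025
  = 213.3430

Round up to the nearest whole number: n = 214

214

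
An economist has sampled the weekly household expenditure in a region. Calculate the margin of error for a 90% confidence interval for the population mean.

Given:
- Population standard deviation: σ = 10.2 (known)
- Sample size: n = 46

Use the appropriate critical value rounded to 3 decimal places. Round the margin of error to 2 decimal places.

The population standard deviation σ is known, so use the z-interval margin of error formula.

For 90% confidence, z* = 1.645 (from standard normal table)

Margin of error formula for z-interval: E = z* × σ/√n

E = 1.645 × 10.2/√46
  = 1.645 × 1.503908
  = 2.4739

Rounded to 2 decimal places:

2.47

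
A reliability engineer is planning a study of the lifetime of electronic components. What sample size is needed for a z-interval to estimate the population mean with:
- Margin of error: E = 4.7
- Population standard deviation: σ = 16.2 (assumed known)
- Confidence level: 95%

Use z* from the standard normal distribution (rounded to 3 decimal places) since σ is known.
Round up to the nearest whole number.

Using z* since population σ is known (z-interval formula).

For 95% confidence, z* = 1.96 (from standard normal table)

Sample size formula for z-interval: n = (z*σ/E)²

n = (1.96 × 16.2 / 4.7)²
  = (6.755745)²
  = 45.6401

Round up to the nearest whole number: n = 46

46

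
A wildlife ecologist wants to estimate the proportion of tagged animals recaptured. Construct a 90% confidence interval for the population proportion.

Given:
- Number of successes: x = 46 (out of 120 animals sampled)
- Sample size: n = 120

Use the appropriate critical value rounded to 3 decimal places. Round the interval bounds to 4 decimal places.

Sample proportion: p̂ = 46/120 = 0.383333

Check conditions for normal approximation:
  np̂ = 46 ≥ 10 ✓
  n(1-p̂) = 74 ≥ 10 ✓

The sample is large enough, so use a z-interval (normal approximation) for the proportion.

For 90% confidence, z* = 1.645 (from standard normal table)

Standard error: SE = √(p̂(1-p̂)/n) = √(0.383333×0.616667/120) = 0.04438364

Margin of error: E = z* × SE = 1.645 × 0.04438364 = 0.073011

Z-interval: p̂ ± E = 0.383333 ± 0.073011 = (0.310322, 0.456344)

Rounded to 4 decimal places:

(0.3103, 0.4563)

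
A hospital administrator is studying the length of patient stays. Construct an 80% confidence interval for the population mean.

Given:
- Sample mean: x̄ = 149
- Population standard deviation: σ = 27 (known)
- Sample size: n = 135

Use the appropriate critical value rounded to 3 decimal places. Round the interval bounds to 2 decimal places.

The population standard deviation σ is known, so use a z-interval (standard normal critical value).

For 80% confidence, z* = 1.282 (from standard normal table)

Standard error: SE = σ/√n = 27/√135 = 2.323790

Margin of error: E = z* × SE = 1.282 × 2.323790 = 2.9791

Z-interval: x̄ ± E = 149 ± 2.9791 = (146.0209, 151.9791)

Rounded to 2 decimal places:

(146.02, 151.98)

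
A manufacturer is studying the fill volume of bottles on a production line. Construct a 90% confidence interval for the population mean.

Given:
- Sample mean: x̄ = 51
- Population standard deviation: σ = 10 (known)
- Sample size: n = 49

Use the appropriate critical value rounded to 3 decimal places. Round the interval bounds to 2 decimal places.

The population standard deviation σ is known, so use a z-interval (standard normal critical value).

For 90% confidence, z* = 1.645 (from standard normal table)

Standard error: SE = σ/√n = 10/√49 = 1.428571

Margin of error: E = z* × SE = 1.645 × 1.428571 = 2.3500

Z-interval: x̄ ± E = 51 ± 2.3500 = (48.6500, 53.3500)

Rounded to 2 decimal places:

(48.65, 53.35)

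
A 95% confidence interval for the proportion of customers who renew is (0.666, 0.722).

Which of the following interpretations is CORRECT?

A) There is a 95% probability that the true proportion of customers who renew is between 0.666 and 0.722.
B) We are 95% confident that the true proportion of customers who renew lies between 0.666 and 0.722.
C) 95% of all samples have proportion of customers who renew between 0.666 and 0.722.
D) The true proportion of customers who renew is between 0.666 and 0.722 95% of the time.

A confidence interval represents our confidence in the procedure, not a probability statement about the parameter.

Key concept: If we repeated this sampling process many times and computed a 95% CI each time, about 95% of those intervals would contain the true population parameter.

For this specific interval (0.666, 0.722):
- Midpoint (point estimate): 0.694
- Margin of error: 0.028

The correct interpretation is the one stating confidence that the true parameter lies in the interval — option B.

B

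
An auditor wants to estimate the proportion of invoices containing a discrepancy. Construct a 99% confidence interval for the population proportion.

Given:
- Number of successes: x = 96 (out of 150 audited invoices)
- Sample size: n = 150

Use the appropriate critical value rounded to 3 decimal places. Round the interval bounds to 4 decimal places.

Sample proportion: p̂ = 96/150 = 0.640000

Check conditions for normal approximation:
  np̂ = 96 ≥ 10 ✓
  n(1-p̂) = 54 ≥ 10 ✓

The sample is large enough, so use a z-interval (normal approximation) for the proportion.

For 99% confidence, z* = 2.576 (from standard normal table)

Standard error: SE = √(p̂(1-p̂)/n) = √(0.640000×0.360000/150) = 0.03919184

Margin of error: E = z* × SE = 2.576 × 0.03919184 = 0.100958

Z-interval: p̂ ± E = 0.640000 ± 0.100958 = (0.539042, 0.740958)

Rounded to 4 decimal places:

(0.5390, 0.7410)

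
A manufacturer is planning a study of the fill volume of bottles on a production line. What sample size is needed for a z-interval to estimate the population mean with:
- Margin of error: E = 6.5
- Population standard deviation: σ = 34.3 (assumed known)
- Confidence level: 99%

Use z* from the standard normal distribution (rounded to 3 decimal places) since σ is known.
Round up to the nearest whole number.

Using z* since population σ is known (z-interval formula).

For 99% confidence, z* = 2.576 (from standard normal table)

Sample size formula for z-interval: n = (z*σ/E)²

n = (2.576 × 34.3 / 6.5)²
  = (13.593354)²
  = 184.7793

Round up to the nearest whole number: n = 185

185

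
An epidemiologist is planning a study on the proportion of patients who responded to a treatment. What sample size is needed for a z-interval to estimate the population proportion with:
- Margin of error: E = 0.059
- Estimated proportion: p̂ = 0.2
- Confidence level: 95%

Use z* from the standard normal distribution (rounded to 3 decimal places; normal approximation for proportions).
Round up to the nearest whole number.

Using z* for proportion z-interval (normal approximation).

For 95% confidence, z* = 1.96 (from standard normal table)

Sample size formula for proportion z-interval: n = z*²p̂(1-p̂)/E²

n = 1.96² × 0.2 × 0.8 / 0.059²
  = 3.8416 × 0.16 / 0.003481
  = 176.5745

Round up to the nearest whole number: n = 177

177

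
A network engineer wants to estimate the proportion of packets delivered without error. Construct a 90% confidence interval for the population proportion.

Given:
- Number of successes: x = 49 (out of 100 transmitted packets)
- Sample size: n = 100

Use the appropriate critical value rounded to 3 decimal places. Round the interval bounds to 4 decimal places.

Sample proportion: p̂ = 49/100 = 0.490000

Check conditions for normal approximation:
  np̂ = 49 ≥ 10 ✓
  n(1-p̂) = 51 ≥ 10 ✓

The sample is large enough, so use a z-interval (normal approximation) for the proportion.

For 90% confidence, z* = 1.645 (from standard normal table)

Standard error: SE = √(p̂(1-p̂)/n) = √(0.490000×0.510000/100) = 0.04999000

Margin of error: E = z* × SE = 1.645 × 0.04999000 = 0.082234

Z-interval: p̂ ± E = 0.490000 ± 0.082234 = (0.407766, 0.572234)

Rounded to 4 decimal places:

(0.4078, 0.5722)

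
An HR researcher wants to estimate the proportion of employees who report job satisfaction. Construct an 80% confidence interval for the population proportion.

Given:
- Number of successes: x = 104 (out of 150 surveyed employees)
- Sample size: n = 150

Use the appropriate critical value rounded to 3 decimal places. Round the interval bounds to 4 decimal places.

Sample proportion: p̂ = 104/150 = 0.693333

Check conditions for normal approximation:
  np̂ = 104 ≥ 10 ✓
  n(1-p̂) = 46 ≥ 10 ✓

The sample is large enough, so use a z-interval (normal approximation) for the proportion.

For 80% confidence, z* = 1.282 (from standard normal table)

Standard error: SE = √(p̂(1-p̂)/n) = √(0.693333×0.306667/150) = 0.03764946

Margin of error: E = z* × SE = 1.282 × 0.03764946 = 0.048267

Z-interval: p̂ ± E = 0.693333 ± 0.048267 = (0.645067, 0.741600)

Rounded to 4 decimal places:

(0.6451, 0.7416)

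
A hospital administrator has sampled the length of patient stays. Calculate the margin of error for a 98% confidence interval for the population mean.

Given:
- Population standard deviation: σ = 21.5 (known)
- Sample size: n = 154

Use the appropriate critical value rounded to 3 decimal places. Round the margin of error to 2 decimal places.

The population standard deviation σ is known, so use the z-interval margin of error formula.

For 98% confidence, z* = 2.326 (from standard normal table)

Margin of error formula for z-interval: E = z* × σ/√n

E = 2.326 × 21.5/√154
  = 2.326 × 1.732519
  = 4.0298

Rounded to 2 decimal places:

4.03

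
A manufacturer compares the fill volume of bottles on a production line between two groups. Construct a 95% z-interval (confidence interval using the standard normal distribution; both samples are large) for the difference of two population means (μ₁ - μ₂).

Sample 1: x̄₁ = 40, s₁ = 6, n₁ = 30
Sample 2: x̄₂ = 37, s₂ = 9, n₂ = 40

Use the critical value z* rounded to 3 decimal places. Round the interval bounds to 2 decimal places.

Both samples are large (n₁ = 30 ≥ 30, n₂ = 40 ≥ 30), so a z-interval for the difference of means applies.

Point estimate: x̄₁ - x̄₂ = 40 - 37 = 3

Standard error: SE = √(s₁²/n₁ + s₂²/n₂)
= √(6²/30 + 9²/40)
= √(1.200000 + 2.025000)
= 1.795828

For 95% confidence, z* = 1.96 (from standard normal table)
Margin of error: E = z* × SE = 1.96 × 1.795828 = 3.5198

Z-interval: (x̄₁ - x̄₂) ± E = 3 ± 3.5198 = (-0.5198, 6.5198)

Rounded to 2 decimal places:

(-0.52, 6.52)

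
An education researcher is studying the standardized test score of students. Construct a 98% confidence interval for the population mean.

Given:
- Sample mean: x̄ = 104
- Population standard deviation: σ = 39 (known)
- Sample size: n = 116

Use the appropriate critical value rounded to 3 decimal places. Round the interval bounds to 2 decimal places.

The population standard deviation σ is known, so use a z-interval (standard normal critical value).

For 98% confidence, z* = 2.326 (from standard normal table)

Standard error: SE = σ/√n = 39/√116 = 3.621059

Margin of error: E = z* × SE = 2.326 × 3.621059 = 8.4226

Z-interval: x̄ ± E = 104 ± 8.4226 = (95.5774, 112.4226)

Rounded to 2 decimal places:

(95.58, 112.42)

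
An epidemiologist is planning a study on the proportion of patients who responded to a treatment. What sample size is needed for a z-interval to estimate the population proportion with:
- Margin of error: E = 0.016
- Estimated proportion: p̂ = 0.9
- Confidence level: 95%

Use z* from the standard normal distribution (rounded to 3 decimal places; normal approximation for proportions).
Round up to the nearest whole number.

Using z* for proportion z-interval (normal approximation).

For 95% confidence, z* = 1.96 (from standard normal table)

Sample size formula for proportion z-interval: n = z*²p̂(1-p̂)/E²

n = 1.96² × 0.9 × 0.1 / 0.016²
  = 3.8416 × 0.09 / 0.000256
  = 1350.5625

Round up to the nearest whole number: n = 1351

1351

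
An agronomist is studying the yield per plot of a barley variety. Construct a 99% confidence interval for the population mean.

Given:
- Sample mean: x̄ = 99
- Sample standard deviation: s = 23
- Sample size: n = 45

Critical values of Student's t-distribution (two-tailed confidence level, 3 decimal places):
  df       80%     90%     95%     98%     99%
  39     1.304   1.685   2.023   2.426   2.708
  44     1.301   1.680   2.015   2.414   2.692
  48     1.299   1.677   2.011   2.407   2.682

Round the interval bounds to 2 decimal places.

The population standard deviation σ is unknown (only the sample standard deviation s is given), so use a t-interval with df = n - 1 = 45 - 1 = 44.

For 99% confidence with df = 44, t* = 2.692 (from t-table)

Standard error: SE = s/√n = 23/√45 = 3.428638

Margin of error: E = t* × SE = 2.692 × 3.428638 = 9.2299

T-interval: x̄ ± E = 99 ± 9.2299 = (89.7701, 108.2299)

Rounded to 2 decimal places:

(89.77, 108.23)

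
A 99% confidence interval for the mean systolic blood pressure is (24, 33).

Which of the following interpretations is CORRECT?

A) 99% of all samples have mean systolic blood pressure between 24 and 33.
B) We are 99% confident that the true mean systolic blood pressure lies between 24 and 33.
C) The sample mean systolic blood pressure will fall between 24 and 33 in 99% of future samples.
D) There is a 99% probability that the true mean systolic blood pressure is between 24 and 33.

A confidence interval represents our confidence in the procedure, not a probability statement about the parameter.

Key concept: If we repeated this sampling process many times and computed a 99% CI each time, about 99% of those intervals would contain the true population parameter.

For this specific interval (24, 33):
- Midpoint (point estimate): 28.5
- Margin of error: 4.5

The correct interpretation is the one stating confidence that the true parameter lies in the interval — option B.

B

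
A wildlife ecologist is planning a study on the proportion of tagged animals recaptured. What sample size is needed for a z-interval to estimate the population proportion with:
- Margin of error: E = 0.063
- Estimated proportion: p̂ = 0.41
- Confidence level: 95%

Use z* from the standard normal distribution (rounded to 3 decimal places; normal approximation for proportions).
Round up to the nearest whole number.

Using z* for proportion z-interval (normal approximation).

For 95% confidence, z* = 1.96 (from standard normal table)

Sample size formula for proportion z-interval: n = z*²p̂(1-p̂)/E²

n = 1.96² × 0.41 × 0.59 / 0.063²
  = 3.8416 × 0.2419 / 0.003969
  = 234.1353

Round up to the nearest whole number: n = 235

235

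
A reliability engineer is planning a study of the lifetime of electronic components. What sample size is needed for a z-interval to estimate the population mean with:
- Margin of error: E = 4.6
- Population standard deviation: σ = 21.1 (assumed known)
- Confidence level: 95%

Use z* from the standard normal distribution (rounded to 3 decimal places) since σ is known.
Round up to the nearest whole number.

Using z* since population σ is known (z-interval formula).

For 95% confidence, z* = 1.96 (from standard normal table)

Sample size formula for z-interval: n = (z*σ/E)²

n = (1.96 × 21.1 / 4.6)²
  = (8.990435)²
  = 80.8279

Round up to the nearest whole number: n = 81

81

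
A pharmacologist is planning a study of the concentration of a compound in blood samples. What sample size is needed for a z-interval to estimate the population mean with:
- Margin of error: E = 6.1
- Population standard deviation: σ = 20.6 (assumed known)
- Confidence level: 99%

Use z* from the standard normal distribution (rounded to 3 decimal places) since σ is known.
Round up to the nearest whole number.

Using z* since population σ is known (z-interval formula).

For 99% confidence, z* = 2.576 (from standard normal table)

Sample size formula for z-interval: n = (z*σ/E)²

n = (2.576 × 20.6 / 6.1)²
  = (8.699279)²
  = 75.6774

Round up to the nearest whole number: n = 76

76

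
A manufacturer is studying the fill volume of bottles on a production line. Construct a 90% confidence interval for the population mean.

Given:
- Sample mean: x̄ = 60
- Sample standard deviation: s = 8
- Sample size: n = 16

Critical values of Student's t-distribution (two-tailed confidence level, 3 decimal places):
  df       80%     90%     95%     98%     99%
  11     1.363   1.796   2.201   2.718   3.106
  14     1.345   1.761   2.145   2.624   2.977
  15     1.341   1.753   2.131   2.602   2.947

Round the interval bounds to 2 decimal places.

The population standard deviation σ is unknown (only the sample standard deviation s is given), so use a t-interval with df = n - 1 = 16 - 1 = 15.

For 90% confidence with df = 15, t* = 1.753 (from t-table)

Standard error: SE = s/√n = 8/√16 = 2.000000

Margin of error: E = t* × SE = 1.753 × 2.000000 = 3.5060

T-interval: x̄ ± E = 60 ± 3.5060 = (56.4940, 63.5060)

Rounded to 2 decimal places:

(56.49, 63.51)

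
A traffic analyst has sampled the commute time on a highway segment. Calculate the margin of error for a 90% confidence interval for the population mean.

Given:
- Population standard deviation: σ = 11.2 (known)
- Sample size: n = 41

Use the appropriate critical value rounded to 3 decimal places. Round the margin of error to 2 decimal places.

The population standard deviation σ is known, so use the z-interval margin of error formula.

For 90% confidence, z* = 1.645 (from standard normal table)

Margin of error formula for z-interval: E = z* × σ/√n

E = 1.645 × 11.2/√41
  = 1.645 × 1.749146
  = 2.8773

Rounded to 2 decimal places:

2.88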